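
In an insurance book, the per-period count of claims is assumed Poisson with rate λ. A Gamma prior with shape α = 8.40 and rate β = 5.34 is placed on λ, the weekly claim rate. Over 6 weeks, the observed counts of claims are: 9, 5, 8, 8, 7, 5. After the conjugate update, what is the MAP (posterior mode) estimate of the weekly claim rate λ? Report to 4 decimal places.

With a Gamma(shape α, rate β) prior, the Poisson likelihood is conjugate: the posterior is Gamma(α + ΣXᵢ, β + n).
Sum of counts S = 42 over n = 6 weeks.
Posterior: Gamma(α+S, β+n) = Gamma(8.40+42, 5.34+6) = Gamma(50.40, 11.34).
Mode of Gamma(α,β) for α≥1 is (α−1)/β = 49.40/11.34 = 4.3563.

4.3563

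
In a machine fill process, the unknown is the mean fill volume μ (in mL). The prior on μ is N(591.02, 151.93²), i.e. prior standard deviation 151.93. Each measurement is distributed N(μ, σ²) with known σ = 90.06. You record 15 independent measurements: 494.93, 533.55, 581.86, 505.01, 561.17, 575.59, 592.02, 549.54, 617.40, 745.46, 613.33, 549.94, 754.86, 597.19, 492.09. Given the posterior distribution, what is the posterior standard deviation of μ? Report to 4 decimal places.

For Normal data with known variance σ², a Normal(μ₀, σ₀²) prior on μ is conjugate. Posterior precision = 1/σ₀² + n/σ²; posterior mean is the precision-weighted average of μ₀ and x̄.
σ₀² = 151.93² = 23082.7249, σ² = 90.06² = 8110.8036; σ² + n·σ₀² = 8110.8036 + 15·23082.7249 = 354351.6771.
Posterior precision = 1/σ₀² + n/σ² = 1/23082.7249 + 15/8110.8036 = (σ² + n·σ₀²)/(σ₀²σ²) = 354351.6771/(23082.7249·8110.8036); posterior variance σₙ² = σ₀²σ²/(σ² + n·σ₀²) = 23082.7249·8110.8036/354351.6771 = 528.343621.
Posterior SD = √σₙ² = √(23082.7249·8110.8036/354351.6771) = 22.9857.

22.9857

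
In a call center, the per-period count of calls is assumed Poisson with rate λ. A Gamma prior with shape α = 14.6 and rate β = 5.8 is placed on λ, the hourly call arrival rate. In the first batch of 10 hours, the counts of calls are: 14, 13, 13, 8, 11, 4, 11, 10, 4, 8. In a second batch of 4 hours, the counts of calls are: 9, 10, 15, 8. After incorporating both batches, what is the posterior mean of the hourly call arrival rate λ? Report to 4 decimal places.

With a Gamma(shape α, rate β) prior, the Poisson likelihood is conjugate: the posterior is Gamma(α + ΣXᵢ, β + n).
Batch 1: sum of counts S = 96 over n = 10 hours.
After batch 1: Gamma(α+S, β+n) = Gamma(14.6+96, 5.8+10) = Gamma(110.6, 15.8).
Batch 2: sum of counts S = 42 over n = 4 hours.
After batch 2: Gamma(α+S, β+n) = Gamma(110.6+42, 15.8+4) = Gamma(152.6, 19.8).
Posterior mean = α/β = 152.6/19.8 = 7.7071.

7.7071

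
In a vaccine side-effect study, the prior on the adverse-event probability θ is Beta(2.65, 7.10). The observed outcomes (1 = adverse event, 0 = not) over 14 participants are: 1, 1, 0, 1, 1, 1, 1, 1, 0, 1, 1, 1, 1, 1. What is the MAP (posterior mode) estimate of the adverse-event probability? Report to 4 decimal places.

0.6276

The Beta prior is conjugate to a Binomial/Bernoulli likelihood; the update adds successes to α and failures to β.
Posterior: Beta(α+k, β+n−k) = Beta(2.65+12, 7.10+2) = Beta(14.65, 9.10).
Mode of Beta(a,b) for a,b>1 is (a−1)/(a+b−2) = 13.65/21.75 = 0.6276.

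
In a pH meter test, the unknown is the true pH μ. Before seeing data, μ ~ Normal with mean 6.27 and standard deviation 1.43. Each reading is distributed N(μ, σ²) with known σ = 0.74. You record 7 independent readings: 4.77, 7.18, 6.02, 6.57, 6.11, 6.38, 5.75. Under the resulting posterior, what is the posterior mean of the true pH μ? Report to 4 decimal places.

6.1173

For Normal data with known variance σ², a Normal(μ₀, σ₀²) prior on μ is conjugate. Posterior precision = 1/σ₀² + n/σ²; posterior mean is the precision-weighted average of μ₀ and x̄.
Σxᵢ = 4.77 + 7.18 + 6.02 + 6.57 + 6.11 + 6.38 + 5.75 = 42.78, so n·x̄ = 42.78.
σ₀² = 1.43² = 2.0449, σ² = 0.74² = 0.5476; σ² + n·σ₀² = 0.5476 + 7·2.0449 = 14.8619.
Posterior mean = (μ₀/σ₀² + n·x̄/σ²)/(1/σ₀² + n/σ²) = (σ²·μ₀ + σ₀²·n·x̄)/(σ² + n·σ₀²) = (0.5476·6.27 + 2.0449·42.78)/14.8619 = 90.914274/14.8619 = 6.1173.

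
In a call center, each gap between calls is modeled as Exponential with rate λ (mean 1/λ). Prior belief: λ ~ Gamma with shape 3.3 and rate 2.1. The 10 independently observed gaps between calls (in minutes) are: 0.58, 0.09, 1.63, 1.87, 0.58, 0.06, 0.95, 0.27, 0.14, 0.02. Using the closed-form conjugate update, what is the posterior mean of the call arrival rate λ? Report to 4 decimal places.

With a Gamma(shape α, rate β) prior on the exponential rate λ, the posterior after n observations with total T = Σxᵢ is Gamma(α+n, β+T).
Sum of observations T = 6.19 minutes; n = 10.
Posterior: Gamma(3.3+10, 2.1+6.19) = Gamma(13.3, 8.29).
Posterior mean of λ = α/β = 13.3/8.29 = 1.6043.

1.6043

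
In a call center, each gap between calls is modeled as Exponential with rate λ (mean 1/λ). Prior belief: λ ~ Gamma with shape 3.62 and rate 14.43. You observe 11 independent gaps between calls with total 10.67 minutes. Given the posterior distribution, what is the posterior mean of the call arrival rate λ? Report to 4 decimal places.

0.5825

With a Gamma(shape α, rate β) prior on the exponential rate λ, the posterior after n observations with total T = Σxᵢ is Gamma(α+n, β+T).
Posterior: Gamma(3.62+11, 14.43+10.67) = Gamma(14.62, 25.10).
Posterior mean of λ = α/β = 14.62/25.10 = 0.5825.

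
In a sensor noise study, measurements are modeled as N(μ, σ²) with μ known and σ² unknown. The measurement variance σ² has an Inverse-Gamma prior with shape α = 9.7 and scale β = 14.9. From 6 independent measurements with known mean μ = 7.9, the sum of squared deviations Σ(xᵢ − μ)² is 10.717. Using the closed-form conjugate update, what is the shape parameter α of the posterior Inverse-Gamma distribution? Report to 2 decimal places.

12.70

With known mean μ and an Inverse-Gamma(α, β) prior on σ², the Normal likelihood is conjugate: posterior is Inv-Gamma(α + n/2, β + Σ(xᵢ−μ)²/2).
Posterior: Inv-Gamma(9.7 + 6/2, 14.9 + 10.717/2) = Inv-Gamma(12.70, 20.2585).
Posterior α = 12.70.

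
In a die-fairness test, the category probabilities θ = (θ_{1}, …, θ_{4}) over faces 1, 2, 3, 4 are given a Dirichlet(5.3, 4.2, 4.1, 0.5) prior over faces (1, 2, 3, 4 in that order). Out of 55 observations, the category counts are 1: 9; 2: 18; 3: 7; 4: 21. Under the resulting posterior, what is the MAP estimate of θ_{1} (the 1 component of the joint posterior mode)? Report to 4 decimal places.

The Dirichlet prior is conjugate to the Multinomial likelihood: each posterior αⱼ = prior αⱼ + observed count nⱼ.
Posterior concentration: (14.3, 22.2, 11.1, 21.5), total = 69.1.
Joint mode component: (α_{1}−1)/(Σα−K) = 13.3/65.1 = 0.2043.

0.2043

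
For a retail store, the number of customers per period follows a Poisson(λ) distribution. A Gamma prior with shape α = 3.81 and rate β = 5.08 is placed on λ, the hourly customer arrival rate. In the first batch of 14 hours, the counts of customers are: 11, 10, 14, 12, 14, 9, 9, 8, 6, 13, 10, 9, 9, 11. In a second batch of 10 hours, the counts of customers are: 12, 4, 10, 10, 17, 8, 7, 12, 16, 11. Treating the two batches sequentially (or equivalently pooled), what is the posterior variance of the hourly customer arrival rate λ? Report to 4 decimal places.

With a Gamma(shape α, rate β) prior, the Poisson likelihood is conjugate: the posterior is Gamma(α + ΣXᵢ, β + n).
Batch 1: sum of counts S = 145 over n = 14 hours.
After batch 1: Gamma(α+S, β+n) = Gamma(3.81+145, 5.08+14) = Gamma(148.81, 19.08).
Batch 2: sum of counts S = 107 over n = 10 hours.
After batch 2: Gamma(α+S, β+n) = Gamma(148.81+107, 19.08+10) = Gamma(255.81, 29.08).
Var = α/β² = 255.81/29.08² = 0.3025.

0.3025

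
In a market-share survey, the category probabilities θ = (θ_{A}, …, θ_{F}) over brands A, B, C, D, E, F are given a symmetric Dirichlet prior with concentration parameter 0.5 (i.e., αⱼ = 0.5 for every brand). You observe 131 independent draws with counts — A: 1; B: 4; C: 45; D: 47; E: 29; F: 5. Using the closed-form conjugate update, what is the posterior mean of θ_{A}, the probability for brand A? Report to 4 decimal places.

The Dirichlet prior is conjugate to the Multinomial likelihood: each posterior αⱼ = prior αⱼ + observed count nⱼ.
Posterior concentration: (1.5, 4.5, 45.5, 47.5, 29.5, 5.5), total = 134.0.
E[θ_{A}|data] = α_{A}/Σα = 1.5/134.0 = 0.0112.

0.0112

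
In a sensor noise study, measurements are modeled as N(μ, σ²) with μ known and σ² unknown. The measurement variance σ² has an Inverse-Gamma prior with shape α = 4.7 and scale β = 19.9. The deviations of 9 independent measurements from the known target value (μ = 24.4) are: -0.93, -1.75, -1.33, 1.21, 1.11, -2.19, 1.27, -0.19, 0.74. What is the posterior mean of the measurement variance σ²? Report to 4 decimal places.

With known mean μ and an Inverse-Gamma(α, β) prior on σ², the Normal likelihood is conjugate: posterior is Inv-Gamma(α + n/2, β + Σ(xᵢ−μ)²/2).
Σ(xᵢ−μ)² = (-0.93)² + (-1.75)² + (-1.33)² + (1.21)² + (1.11)² + (-2.19)² + (1.27)² + (-0.19)² + (0.74)² = 15.3852.
Posterior: Inv-Gamma(4.7 + 9/2, 19.9 + 15.3852/2) = Inv-Gamma(9.20, 27.59260).
E[σ²|data] = β/(α−1) = 27.59260/8.20 = 3.3650.

3.3650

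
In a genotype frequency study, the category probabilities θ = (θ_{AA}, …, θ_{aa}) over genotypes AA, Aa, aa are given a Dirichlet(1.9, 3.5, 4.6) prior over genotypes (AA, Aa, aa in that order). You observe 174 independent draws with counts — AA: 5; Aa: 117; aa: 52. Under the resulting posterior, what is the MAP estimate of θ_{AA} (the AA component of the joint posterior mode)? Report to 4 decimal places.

0.0326

The Dirichlet prior is conjugate to the Multinomial likelihood: each posterior αⱼ = prior αⱼ + observed count nⱼ.
Posterior concentration: (6.9, 120.5, 56.6), total = 184.0.
Joint mode component: (α_{AA}−1)/(Σα−K) = 5.9/181.0 = 0.0326.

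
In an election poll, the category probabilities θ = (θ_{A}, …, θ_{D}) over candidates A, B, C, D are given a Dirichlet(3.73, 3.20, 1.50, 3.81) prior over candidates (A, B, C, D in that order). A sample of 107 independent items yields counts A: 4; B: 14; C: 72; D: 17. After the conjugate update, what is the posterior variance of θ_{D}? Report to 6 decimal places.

The Dirichlet prior is conjugate to the Multinomial likelihood: each posterior αⱼ = prior αⱼ + observed count nⱼ.
Posterior concentration: (7.73, 17.20, 73.50, 20.81), total = 119.24.
Var[θ_j] = α_j(Σα−α_j)/((Σα)²(Σα+1)) = 20.81·98.43/(119.24²·120.24) = 0.001198.

0.001198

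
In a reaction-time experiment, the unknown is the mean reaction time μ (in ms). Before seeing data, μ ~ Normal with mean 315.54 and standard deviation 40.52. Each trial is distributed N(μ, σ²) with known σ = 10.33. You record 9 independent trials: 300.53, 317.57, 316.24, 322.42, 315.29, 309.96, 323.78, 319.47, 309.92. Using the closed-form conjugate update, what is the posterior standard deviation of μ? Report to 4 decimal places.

For Normal data with known variance σ², a Normal(μ₀, σ₀²) prior on μ is conjugate. Posterior precision = 1/σ₀² + n/σ²; posterior mean is the precision-weighted average of μ₀ and x̄.
σ₀² = 40.52² = 1641.8704, σ² = 10.33² = 106.7089; σ² + n·σ₀² = 106.7089 + 9·1641.8704 = 14883.5425.
Posterior precision = 1/σ₀² + n/σ² = 1/1641.8704 + 9/106.7089 = (σ² + n·σ₀²)/(σ₀²σ²) = 14883.5425/(1641.8704·106.7089); posterior variance σₙ² = σ₀²σ²/(σ² + n·σ₀²) = 1641.8704·106.7089/14883.5425 = 11.771538.
Posterior SD = √σₙ² = √(1641.8704·106.7089/14883.5425) = 3.4310.

3.4310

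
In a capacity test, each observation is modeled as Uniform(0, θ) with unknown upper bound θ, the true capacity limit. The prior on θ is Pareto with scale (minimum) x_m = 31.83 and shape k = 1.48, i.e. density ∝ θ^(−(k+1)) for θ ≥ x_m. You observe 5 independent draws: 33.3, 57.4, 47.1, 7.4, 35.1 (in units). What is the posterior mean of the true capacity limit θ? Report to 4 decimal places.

67.8745

A Pareto(scale x_m, shape k) prior on the upper bound θ of Uniform(0, θ) is conjugate: posterior is Pareto(max(x_m, max xᵢ), k + n).
Sample maximum = 57.4; prior scale x_m = 31.83 → posterior scale = max = 57.40.
Posterior shape = 1.48 + 5 = 6.48.
E[θ|data] = k·x_m/(k−1) = 6.48·57.40/5.48 = 67.8745.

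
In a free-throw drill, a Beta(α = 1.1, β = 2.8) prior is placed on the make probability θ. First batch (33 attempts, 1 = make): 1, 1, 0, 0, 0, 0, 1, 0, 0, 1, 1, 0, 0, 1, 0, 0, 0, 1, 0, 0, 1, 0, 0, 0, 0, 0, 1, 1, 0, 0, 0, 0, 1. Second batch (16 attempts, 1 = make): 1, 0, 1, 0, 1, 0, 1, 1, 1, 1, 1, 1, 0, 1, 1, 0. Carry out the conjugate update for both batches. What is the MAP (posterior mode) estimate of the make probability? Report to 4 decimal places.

The Beta prior is conjugate to a Binomial/Bernoulli likelihood; the update adds successes to α and failures to β.
After batch 1: Beta(1.1+11, 2.8+22) = Beta(12.1, 24.8).
After batch 2: Beta(12.1+11, 24.8+5) = Beta(23.1, 29.8).
Mode of Beta(a,b) for a,b>1 is (a−1)/(a+b−2) = 22.1/50.9 = 0.4342.

0.4342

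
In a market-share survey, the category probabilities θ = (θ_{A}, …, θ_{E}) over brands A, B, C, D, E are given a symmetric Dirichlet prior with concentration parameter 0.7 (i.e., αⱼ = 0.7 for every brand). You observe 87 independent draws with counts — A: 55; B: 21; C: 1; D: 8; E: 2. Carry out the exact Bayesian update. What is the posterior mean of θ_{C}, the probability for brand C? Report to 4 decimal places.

0.0188

The Dirichlet prior is conjugate to the Multinomial likelihood: each posterior αⱼ = prior αⱼ + observed count nⱼ.
Posterior concentration: (55.7, 21.7, 1.7, 8.7, 2.7), total = 90.5.
E[θ_{C}|data] = α_{C}/Σα = 1.7/90.5 = 0.0188.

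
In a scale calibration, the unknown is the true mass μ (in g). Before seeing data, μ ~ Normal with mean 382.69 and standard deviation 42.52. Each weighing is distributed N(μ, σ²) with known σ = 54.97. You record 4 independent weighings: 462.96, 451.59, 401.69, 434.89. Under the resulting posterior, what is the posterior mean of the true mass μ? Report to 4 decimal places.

For Normal data with known variance σ², a Normal(μ₀, σ₀²) prior on μ is conjugate. Posterior precision = 1/σ₀² + n/σ²; posterior mean is the precision-weighted average of μ₀ and x̄.
Σxᵢ = 462.96 + 451.59 + 401.69 + 434.89 = 1751.13, so n·x̄ = 1751.13.
σ₀² = 42.52² = 1807.9504, σ² = 54.97² = 3021.7009; σ² + n·σ₀² = 3021.7009 + 4·1807.9504 = 10253.5025.
Posterior mean = (μ₀/σ₀² + n·x̄/σ²)/(1/σ₀² + n/σ²) = (σ²·μ₀ + σ₀²·n·x̄)/(σ² + n·σ₀²) = (3021.7009·382.69 + 1807.9504·1751.13)/10253.5025 = 4322330.901373/10253.5025 = 421.5468.

421.5468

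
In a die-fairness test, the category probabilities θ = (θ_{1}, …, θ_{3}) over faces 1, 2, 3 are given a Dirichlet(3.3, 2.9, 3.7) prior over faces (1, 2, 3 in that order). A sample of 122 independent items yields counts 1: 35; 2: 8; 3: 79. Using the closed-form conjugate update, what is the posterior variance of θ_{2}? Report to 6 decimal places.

The Dirichlet prior is conjugate to the Multinomial likelihood: each posterior αⱼ = prior αⱼ + observed count nⱼ.
Posterior concentration: (38.3, 10.9, 82.7), total = 131.9.
Var[θ_j] = α_j(Σα−α_j)/((Σα)²(Σα+1)) = 10.9·121.0/(131.9²·132.9) = 0.000570.

0.000570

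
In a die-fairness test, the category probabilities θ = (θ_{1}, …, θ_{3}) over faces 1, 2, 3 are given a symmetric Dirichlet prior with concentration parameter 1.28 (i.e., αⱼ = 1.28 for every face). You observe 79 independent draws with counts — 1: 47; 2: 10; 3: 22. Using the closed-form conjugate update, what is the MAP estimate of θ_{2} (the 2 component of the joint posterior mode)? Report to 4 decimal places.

0.1288

The Dirichlet prior is conjugate to the Multinomial likelihood: each posterior αⱼ = prior αⱼ + observed count nⱼ.
Posterior concentration: (48.28, 11.28, 23.28), total = 82.84.
Joint mode component: (α_{2}−1)/(Σα−K) = 10.28/79.84 = 0.1288.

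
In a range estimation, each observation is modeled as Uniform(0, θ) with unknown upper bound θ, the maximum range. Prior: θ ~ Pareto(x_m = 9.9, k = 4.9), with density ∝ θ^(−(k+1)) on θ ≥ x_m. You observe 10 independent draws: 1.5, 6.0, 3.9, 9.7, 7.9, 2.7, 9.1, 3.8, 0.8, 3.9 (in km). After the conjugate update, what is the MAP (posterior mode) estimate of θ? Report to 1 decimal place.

9.9

A Pareto(scale x_m, shape k) prior on the upper bound θ of Uniform(0, θ) is conjugate: posterior is Pareto(max(x_m, max xᵢ), k + n).
Sample maximum = 9.7; prior scale x_m = 9.9 → posterior scale = max = 9.9.
Posterior shape = 4.9 + 10 = 14.9.
The Pareto density is decreasing on [x_m, ∞), so the mode is x_m = 9.9.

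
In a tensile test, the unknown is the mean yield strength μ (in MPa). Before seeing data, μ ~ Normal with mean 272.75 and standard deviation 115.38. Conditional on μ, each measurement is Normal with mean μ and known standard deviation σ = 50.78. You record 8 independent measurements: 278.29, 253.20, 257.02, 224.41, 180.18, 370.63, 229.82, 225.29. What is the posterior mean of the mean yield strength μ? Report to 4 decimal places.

252.8371

For Normal data with known variance σ², a Normal(μ₀, σ₀²) prior on μ is conjugate. Posterior precision = 1/σ₀² + n/σ²; posterior mean is the precision-weighted average of μ₀ and x̄.
Σxᵢ = 278.29 + 253.20 + 257.02 + 224.41 + 180.18 + 370.63 + 229.82 + 225.29 = 2018.84, so n·x̄ = 2018.84.
σ₀² = 115.38² = 13312.5444, σ² = 50.78² = 2578.6084; σ² + n·σ₀² = 2578.6084 + 8·13312.5444 = 109078.9636.
Posterior mean = (μ₀/σ₀² + n·x̄/σ²)/(1/σ₀² + n/σ²) = (σ²·μ₀ + σ₀²·n·x̄)/(σ² + n·σ₀²) = (2578.6084·272.75 + 13312.5444·2018.84)/109078.9636 = 27579212.577596/109078.9636 = 252.8371.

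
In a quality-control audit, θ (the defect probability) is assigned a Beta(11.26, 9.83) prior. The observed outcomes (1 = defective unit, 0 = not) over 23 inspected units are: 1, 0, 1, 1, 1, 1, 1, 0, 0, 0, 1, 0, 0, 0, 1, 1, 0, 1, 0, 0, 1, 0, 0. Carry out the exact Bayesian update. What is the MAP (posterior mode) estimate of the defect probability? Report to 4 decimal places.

0.5051

The Beta prior is conjugate to a Binomial/Bernoulli likelihood; the update adds successes to α and failures to β.
Posterior: Beta(α+k, β+n−k) = Beta(11.26+11, 9.83+12) = Beta(22.26, 21.83).
Mode of Beta(a,b) for a,b>1 is (a−1)/(a+b−2) = 21.26/42.09 = 0.5051.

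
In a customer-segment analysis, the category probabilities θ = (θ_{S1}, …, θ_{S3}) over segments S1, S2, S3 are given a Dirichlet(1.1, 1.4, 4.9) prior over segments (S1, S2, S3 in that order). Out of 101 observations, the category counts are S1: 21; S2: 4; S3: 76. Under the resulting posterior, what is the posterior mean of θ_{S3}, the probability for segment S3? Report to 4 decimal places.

The Dirichlet prior is conjugate to the Multinomial likelihood: each posterior αⱼ = prior αⱼ + observed count nⱼ.
Posterior concentration: (22.1, 5.4, 80.9), total = 108.4.
E[θ_{S3}|data] = α_{S3}/Σα = 80.9/108.4 = 0.7463.

0.7463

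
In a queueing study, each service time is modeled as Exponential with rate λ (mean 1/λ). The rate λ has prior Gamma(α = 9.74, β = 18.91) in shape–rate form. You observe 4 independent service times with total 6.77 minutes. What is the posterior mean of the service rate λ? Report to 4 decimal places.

With a Gamma(shape α, rate β) prior on the exponential rate λ, the posterior after n observations with total T = Σxᵢ is Gamma(α+n, β+T).
Posterior: Gamma(9.74+4, 18.91+6.77) = Gamma(13.74, 25.68).
Posterior mean of λ = α/β = 13.74/25.68 = 0.5350.

0.5350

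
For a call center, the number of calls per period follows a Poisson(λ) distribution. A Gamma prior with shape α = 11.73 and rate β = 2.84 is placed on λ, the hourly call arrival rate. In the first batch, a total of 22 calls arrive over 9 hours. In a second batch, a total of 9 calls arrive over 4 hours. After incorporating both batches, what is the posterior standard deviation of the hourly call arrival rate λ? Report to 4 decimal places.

With a Gamma(shape α, rate β) prior, the Poisson likelihood is conjugate: the posterior is Gamma(α + ΣXᵢ, β + n).
After batch 1: Gamma(α+S, β+n) = Gamma(11.73+22, 2.84+9) = Gamma(33.73, 11.84).
After batch 2: Gamma(α+S, β+n) = Gamma(33.73+9, 11.84+4) = Gamma(42.73, 15.84).
SD = √α/β = √42.73/15.84 = 0.4127.

0.4127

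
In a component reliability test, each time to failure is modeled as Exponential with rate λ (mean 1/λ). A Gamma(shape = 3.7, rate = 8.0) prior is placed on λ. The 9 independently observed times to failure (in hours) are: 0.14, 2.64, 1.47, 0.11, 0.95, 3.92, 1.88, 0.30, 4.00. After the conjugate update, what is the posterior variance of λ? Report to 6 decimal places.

0.023174

With a Gamma(shape α, rate β) prior on the exponential rate λ, the posterior after n observations with total T = Σxᵢ is Gamma(α+n, β+T).
Sum of observations T = 15.41 hours; n = 9.
Posterior: Gamma(3.7+9, 8.0+15.41) = Gamma(12.7, 23.41).
Var = α/β² = 0.023174.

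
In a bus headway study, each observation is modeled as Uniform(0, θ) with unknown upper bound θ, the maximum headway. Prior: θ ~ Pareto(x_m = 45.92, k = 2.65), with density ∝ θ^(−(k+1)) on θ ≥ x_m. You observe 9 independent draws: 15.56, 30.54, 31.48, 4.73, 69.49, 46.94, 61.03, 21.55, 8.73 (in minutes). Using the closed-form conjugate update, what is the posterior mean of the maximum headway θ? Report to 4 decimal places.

76.0149

A Pareto(scale x_m, shape k) prior on the upper bound θ of Uniform(0, θ) is conjugate: posterior is Pareto(max(x_m, max xᵢ), k + n).
Sample maximum = 69.49; prior scale x_m = 45.92 → posterior scale = max = 69.49.
Posterior shape = 2.65 + 9 = 11.65.
E[θ|data] = k·x_m/(k−1) = 11.65·69.49/10.65 = 76.0149.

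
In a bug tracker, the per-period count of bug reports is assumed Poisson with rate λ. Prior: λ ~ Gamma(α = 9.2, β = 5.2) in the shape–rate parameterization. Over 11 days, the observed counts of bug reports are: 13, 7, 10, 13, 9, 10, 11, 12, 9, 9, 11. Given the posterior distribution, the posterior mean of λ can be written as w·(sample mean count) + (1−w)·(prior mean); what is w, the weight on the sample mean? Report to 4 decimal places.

0.6790

With a Gamma(shape α, rate β) prior, the Poisson likelihood is conjugate: the posterior is Gamma(α + ΣXᵢ, β + n).
Posterior mean = (α₀+S)/(β₀+n) = [n/(β₀+n)]·(S/n) + [β₀/(β₀+n)]·(α₀/β₀), so only n and β₀ enter the weight.
Weight on data w = n/(β₀+n) = 11/(5.2+11) = 11/16.2 = 0.6790.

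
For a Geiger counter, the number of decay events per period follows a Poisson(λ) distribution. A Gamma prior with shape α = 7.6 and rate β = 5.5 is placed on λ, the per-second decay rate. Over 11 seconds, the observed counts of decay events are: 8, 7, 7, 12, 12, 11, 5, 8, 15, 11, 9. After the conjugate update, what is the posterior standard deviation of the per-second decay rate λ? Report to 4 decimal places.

With a Gamma(shape α, rate β) prior, the Poisson likelihood is conjugate: the posterior is Gamma(α + ΣXᵢ, β + n).
Sum of counts S = 105 over n = 11 seconds.
Posterior: Gamma(α+S, β+n) = Gamma(7.6+105, 5.5+11) = Gamma(112.6, 16.5).
SD = √α/β = √112.6/16.5 = 0.6431.

0.6431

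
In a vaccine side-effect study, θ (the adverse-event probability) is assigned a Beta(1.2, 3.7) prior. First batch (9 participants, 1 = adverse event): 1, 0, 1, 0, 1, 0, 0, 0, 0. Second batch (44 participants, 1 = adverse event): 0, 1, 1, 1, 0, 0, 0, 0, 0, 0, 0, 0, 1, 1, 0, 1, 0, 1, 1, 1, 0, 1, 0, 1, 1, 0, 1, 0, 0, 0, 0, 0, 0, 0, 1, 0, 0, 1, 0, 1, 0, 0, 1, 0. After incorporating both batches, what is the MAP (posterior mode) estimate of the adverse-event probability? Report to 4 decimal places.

The Beta prior is conjugate to a Binomial/Bernoulli likelihood; the update adds successes to α and failures to β.
After batch 1: Beta(1.2+3, 3.7+6) = Beta(4.2, 9.7).
After batch 2: Beta(4.2+17, 9.7+27) = Beta(21.2, 36.7).
Mode of Beta(a,b) for a,b>1 is (a−1)/(a+b−2) = 20.2/55.9 = 0.3614.

0.3614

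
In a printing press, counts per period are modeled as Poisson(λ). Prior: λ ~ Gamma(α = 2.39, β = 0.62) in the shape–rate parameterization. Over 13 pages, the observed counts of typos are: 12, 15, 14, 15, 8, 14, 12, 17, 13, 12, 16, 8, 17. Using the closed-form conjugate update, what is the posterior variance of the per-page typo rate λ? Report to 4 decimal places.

0.9455

With a Gamma(shape α, rate β) prior, the Poisson likelihood is conjugate: the posterior is Gamma(α + ΣXᵢ, β + n).
Sum of counts S = 173 over n = 13 pages.
Posterior: Gamma(α+S, β+n) = Gamma(2.39+173, 0.62+13) = Gamma(175.39, 13.62).
Var = α/β² = 175.39/13.62² = 0.9455.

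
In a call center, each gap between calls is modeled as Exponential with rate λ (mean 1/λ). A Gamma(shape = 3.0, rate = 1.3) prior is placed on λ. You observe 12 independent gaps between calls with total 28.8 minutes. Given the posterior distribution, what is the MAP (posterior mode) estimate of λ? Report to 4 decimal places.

With a Gamma(shape α, rate β) prior on the exponential rate λ, the posterior after n observations with total T = Σxᵢ is Gamma(α+n, β+T).
Posterior: Gamma(3.0+12, 1.3+28.8) = Gamma(15.0, 30.1).
Mode = (α−1)/β = 0.4651.

0.4651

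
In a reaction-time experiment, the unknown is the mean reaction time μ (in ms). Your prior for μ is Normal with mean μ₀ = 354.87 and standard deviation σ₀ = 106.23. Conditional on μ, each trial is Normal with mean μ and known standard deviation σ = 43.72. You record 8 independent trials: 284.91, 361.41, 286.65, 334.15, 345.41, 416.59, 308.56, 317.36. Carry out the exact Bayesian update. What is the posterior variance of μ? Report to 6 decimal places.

For Normal data with known variance σ², a Normal(μ₀, σ₀²) prior on μ is conjugate. Posterior precision = 1/σ₀² + n/σ²; posterior mean is the precision-weighted average of μ₀ and x̄.
σ₀² = 106.23² = 11284.8129, σ² = 43.72² = 1911.4384; σ² + n·σ₀² = 1911.4384 + 8·11284.8129 = 92189.9416.
Posterior precision = 1/σ₀² + n/σ² = 1/11284.8129 + 8/1911.4384 = (σ² + n·σ₀²)/(σ₀²σ²) = 92189.9416/(11284.8129·1911.4384); posterior variance σₙ² = σ₀²σ²/(σ² + n·σ₀²) = 11284.8129·1911.4384/92189.9416 = 233.975902.

233.975902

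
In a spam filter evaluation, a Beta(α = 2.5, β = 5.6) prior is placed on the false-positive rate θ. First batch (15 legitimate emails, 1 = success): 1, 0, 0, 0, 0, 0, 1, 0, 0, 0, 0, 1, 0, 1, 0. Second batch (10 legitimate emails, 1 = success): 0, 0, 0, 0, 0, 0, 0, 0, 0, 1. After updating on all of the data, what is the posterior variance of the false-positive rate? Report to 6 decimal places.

The Beta prior is conjugate to a Binomial/Bernoulli likelihood; the update adds successes to α and failures to β.
After batch 1: Beta(2.5+4, 5.6+11) = Beta(6.5, 16.6).
After batch 2: Beta(6.5+1, 16.6+9) = Beta(7.5, 25.6).
Var = αβ/((α+β)²(α+β+1)) = 7.5·25.6/(33.1²·34.1) = 0.005139.

0.005139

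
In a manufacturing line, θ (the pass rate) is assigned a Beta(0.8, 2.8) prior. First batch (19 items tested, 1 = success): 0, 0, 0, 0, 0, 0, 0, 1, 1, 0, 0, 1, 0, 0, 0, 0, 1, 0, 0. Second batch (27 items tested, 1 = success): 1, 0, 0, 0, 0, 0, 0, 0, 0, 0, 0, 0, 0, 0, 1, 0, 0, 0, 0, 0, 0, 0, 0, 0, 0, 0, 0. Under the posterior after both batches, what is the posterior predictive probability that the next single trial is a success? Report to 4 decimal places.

0.1371

The Beta prior is conjugate to a Binomial/Bernoulli likelihood; the update adds successes to α and failures to β.
After batch 1: Beta(0.8+4, 2.8+15) = Beta(4.8, 17.8).
After batch 2: Beta(4.8+2, 17.8+25) = Beta(6.8, 42.8).
For a single future Bernoulli trial, P(success | data) = α/(α+β) = 0.1371.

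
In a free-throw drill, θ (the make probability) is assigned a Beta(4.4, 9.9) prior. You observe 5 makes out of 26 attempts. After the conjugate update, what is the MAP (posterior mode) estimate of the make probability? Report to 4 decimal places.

The Beta prior is conjugate to a Binomial/Bernoulli likelihood; the update adds successes to α and failures to β.
Posterior: Beta(α+k, β+n−k) = Beta(4.4+5, 9.9+21) = Beta(9.4, 30.9).
Mode of Beta(a,b) for a,b>1 is (a−1)/(a+b−2) = 8.4/38.3 = 0.2193.

0.2193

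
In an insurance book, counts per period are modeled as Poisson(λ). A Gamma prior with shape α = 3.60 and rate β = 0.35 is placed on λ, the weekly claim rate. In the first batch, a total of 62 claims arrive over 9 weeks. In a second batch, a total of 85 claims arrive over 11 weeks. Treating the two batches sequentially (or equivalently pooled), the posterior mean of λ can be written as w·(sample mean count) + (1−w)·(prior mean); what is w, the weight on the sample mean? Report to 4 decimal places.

0.9828

With a Gamma(shape α, rate β) prior, the Poisson likelihood is conjugate: the posterior is Gamma(α + ΣXᵢ, β + n).
Total number of weeks: n = 9 + 11 = 20.
Posterior mean = (α₀+S)/(β₀+n) = [n/(β₀+n)]·(S/n) + [β₀/(β₀+n)]·(α₀/β₀), so only n and β₀ enter the weight.
Weight on data w = n/(β₀+n) = 20/(0.35+20) = 20/20.35 = 0.9828.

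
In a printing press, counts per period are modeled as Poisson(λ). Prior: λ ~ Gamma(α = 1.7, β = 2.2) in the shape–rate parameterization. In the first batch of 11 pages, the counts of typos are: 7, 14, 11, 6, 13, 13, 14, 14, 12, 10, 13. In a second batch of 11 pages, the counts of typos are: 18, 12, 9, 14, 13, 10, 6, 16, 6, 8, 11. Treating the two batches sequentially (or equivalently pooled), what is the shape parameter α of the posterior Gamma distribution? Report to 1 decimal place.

251.7

With a Gamma(shape α, rate β) prior, the Poisson likelihood is conjugate: the posterior is Gamma(α + ΣXᵢ, β + n).
Batch 1: sum of counts S = 127 over n = 11 pages.
After batch 1: Gamma(α+S, β+n) = Gamma(1.7+127, 2.2+11) = Gamma(128.7, 13.2).
Batch 2: sum of counts S = 123 over n = 11 pages.
After batch 2: Gamma(α+S, β+n) = Gamma(128.7+123, 13.2+11) = Gamma(251.7, 24.2).
Posterior α = 251.7.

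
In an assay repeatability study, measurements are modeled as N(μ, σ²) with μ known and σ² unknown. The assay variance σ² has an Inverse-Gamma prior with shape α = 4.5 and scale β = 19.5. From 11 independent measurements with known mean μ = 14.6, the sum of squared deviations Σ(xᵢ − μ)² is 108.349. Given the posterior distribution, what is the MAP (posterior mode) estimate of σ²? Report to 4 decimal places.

With known mean μ and an Inverse-Gamma(α, β) prior on σ², the Normal likelihood is conjugate: posterior is Inv-Gamma(α + n/2, β + Σ(xᵢ−μ)²/2).
Posterior: Inv-Gamma(4.5 + 11/2, 19.5 + 108.349/2) = Inv-Gamma(10.00, 73.6745).
Mode = β/(α+1) = 73.6745/11.00 = 6.6977.

6.6977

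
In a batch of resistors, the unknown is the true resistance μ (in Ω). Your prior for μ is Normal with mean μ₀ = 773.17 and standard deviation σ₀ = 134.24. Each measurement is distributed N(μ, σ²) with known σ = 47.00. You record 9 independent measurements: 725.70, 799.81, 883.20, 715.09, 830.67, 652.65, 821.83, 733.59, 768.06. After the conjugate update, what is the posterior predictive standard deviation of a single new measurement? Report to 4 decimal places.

For Normal data with known variance σ², a Normal(μ₀, σ₀²) prior on μ is conjugate. Posterior precision = 1/σ₀² + n/σ²; posterior mean is the precision-weighted average of μ₀ and x̄.
σ₀² = 134.24² = 18020.3776, σ² = 47.00² = 2209; σ² + n·σ₀² = 2209 + 9·18020.3776 = 164392.3984.
Posterior precision = 1/σ₀² + n/σ² = 1/18020.3776 + 9/2209 = (σ² + n·σ₀²)/(σ₀²σ²) = 164392.3984/(18020.3776·2209); posterior variance σₙ² = σ₀²σ²/(σ² + n·σ₀²) = 18020.3776·2209/164392.3984 = 242.146319.
Predictive variance for one new observation = σₙ² + σ² = 18020.3776·2209/164392.3984 + 2209 = σ²·(σ₀² + 164392.3984)/164392.3984 = 2209·182412.776/164392.3984 = 2451.146319; SD = √(2209·182412.776/164392.3984) = 49.5091.

49.5091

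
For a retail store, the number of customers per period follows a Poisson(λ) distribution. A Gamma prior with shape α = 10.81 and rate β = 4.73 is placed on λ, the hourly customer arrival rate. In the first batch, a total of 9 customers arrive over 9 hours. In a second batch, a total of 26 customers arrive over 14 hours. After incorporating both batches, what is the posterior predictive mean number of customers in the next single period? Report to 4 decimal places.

With a Gamma(shape α, rate β) prior, the Poisson likelihood is conjugate: the posterior is Gamma(α + ΣXᵢ, β + n).
After batch 1: Gamma(α+S, β+n) = Gamma(10.81+9, 4.73+9) = Gamma(19.81, 13.73).
After batch 2: Gamma(α+S, β+n) = Gamma(19.81+26, 13.73+14) = Gamma(45.81, 27.73).
The predictive distribution for one future period is NegBinom with mean α/β = 1.6520.

1.6520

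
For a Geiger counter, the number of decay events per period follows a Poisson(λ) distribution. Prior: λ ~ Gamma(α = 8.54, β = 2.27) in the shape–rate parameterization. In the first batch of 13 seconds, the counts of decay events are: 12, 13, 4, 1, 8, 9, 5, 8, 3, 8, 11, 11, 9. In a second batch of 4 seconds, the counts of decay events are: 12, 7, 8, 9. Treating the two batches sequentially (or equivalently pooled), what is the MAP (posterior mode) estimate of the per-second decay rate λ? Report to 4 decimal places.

7.5527

With a Gamma(shape α, rate β) prior, the Poisson likelihood is conjugate: the posterior is Gamma(α + ΣXᵢ, β + n).
Batch 1: sum of counts S = 102 over n = 13 seconds.
After batch 1: Gamma(α+S, β+n) = Gamma(8.54+102, 2.27+13) = Gamma(110.54, 15.27).
Batch 2: sum of counts S = 36 over n = 4 seconds.
After batch 2: Gamma(α+S, β+n) = Gamma(110.54+36, 15.27+4) = Gamma(146.54, 19.27).
Mode of Gamma(α,β) for α≥1 is (α−1)/β = 145.54/19.27 = 7.5527.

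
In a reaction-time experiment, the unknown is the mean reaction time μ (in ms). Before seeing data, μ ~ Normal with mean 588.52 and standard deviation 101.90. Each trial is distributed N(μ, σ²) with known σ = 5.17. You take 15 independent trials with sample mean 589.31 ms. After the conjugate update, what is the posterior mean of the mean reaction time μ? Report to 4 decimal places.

589.3099

For Normal data with known variance σ², a Normal(μ₀, σ₀²) prior on μ is conjugate. Posterior precision = 1/σ₀² + n/σ²; posterior mean is the precision-weighted average of μ₀ and x̄.
n·x̄ = 15·589.31 = 8839.65.
σ₀² = 101.90² = 10383.61, σ² = 5.17² = 26.7289; σ² + n·σ₀² = 26.7289 + 15·10383.61 = 155780.8789.
Posterior mean = (μ₀/σ₀² + n·x̄/σ²)/(1/σ₀² + n/σ²) = (σ²·μ₀ + σ₀²·n·x̄)/(σ² + n·σ₀²) = (26.7289·588.52 + 10383.61·8839.65)/155780.8789 = 91803208.628728/155780.8789 = 589.3099.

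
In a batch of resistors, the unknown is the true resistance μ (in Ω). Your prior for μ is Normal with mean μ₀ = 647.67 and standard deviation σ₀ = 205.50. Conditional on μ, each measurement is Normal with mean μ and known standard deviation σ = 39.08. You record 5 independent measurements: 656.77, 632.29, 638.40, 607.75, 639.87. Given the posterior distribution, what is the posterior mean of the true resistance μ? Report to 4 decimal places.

For Normal data with known variance σ², a Normal(μ₀, σ₀²) prior on μ is conjugate. Posterior precision = 1/σ₀² + n/σ²; posterior mean is the precision-weighted average of μ₀ and x̄.
Σxᵢ = 656.77 + 632.29 + 638.40 + 607.75 + 639.87 = 3175.08, so n·x̄ = 3175.08.
σ₀² = 205.50² = 42230.25, σ² = 39.08² = 1527.2464; σ² + n·σ₀² = 1527.2464 + 5·42230.25 = 212678.4964.
Posterior mean = (μ₀/σ₀² + n·x̄/σ²)/(1/σ₀² + n/σ²) = (σ²·μ₀ + σ₀²·n·x̄)/(σ² + n·σ₀²) = (1527.2464·647.67 + 42230.25·3175.08)/212678.4964 = 135073573.845888/212678.4964 = 635.1069.

635.1069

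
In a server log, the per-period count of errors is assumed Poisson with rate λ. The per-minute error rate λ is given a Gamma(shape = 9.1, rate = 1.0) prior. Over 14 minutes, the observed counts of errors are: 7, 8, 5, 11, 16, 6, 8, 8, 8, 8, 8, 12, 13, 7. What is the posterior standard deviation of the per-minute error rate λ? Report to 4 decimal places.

With a Gamma(shape α, rate β) prior, the Poisson likelihood is conjugate: the posterior is Gamma(α + ΣXᵢ, β + n).
Sum of counts S = 125 over n = 14 minutes.
Posterior: Gamma(α+S, β+n) = Gamma(9.1+125, 1.0+14) = Gamma(134.1, 15.0).
SD = √α/β = √134.1/15.0 = 0.7720.

0.7720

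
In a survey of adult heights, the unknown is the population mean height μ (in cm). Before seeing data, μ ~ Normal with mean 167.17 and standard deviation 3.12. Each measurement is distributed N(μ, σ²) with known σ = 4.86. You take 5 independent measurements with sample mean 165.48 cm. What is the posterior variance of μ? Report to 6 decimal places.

For Normal data with known variance σ², a Normal(μ₀, σ₀²) prior on μ is conjugate. Posterior precision = 1/σ₀² + n/σ²; posterior mean is the precision-weighted average of μ₀ and x̄.
σ₀² = 3.12² = 9.7344, σ² = 4.86² = 23.6196; σ² + n·σ₀² = 23.6196 + 5·9.7344 = 72.2916.
Posterior precision = 1/σ₀² + n/σ² = 1/9.7344 + 5/23.6196 = (σ² + n·σ₀²)/(σ₀²σ²) = 72.2916/(9.7344·23.6196); posterior variance σₙ² = σ₀²σ²/(σ² + n·σ₀²) = 9.7344·23.6196/72.2916 = 3.180489.

3.180489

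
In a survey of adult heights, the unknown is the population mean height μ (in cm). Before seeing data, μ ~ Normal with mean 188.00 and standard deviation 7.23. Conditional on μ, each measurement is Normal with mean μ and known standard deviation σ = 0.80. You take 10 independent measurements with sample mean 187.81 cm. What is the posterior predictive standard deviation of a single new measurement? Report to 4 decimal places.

For Normal data with known variance σ², a Normal(μ₀, σ₀²) prior on μ is conjugate. Posterior precision = 1/σ₀² + n/σ²; posterior mean is the precision-weighted average of μ₀ and x̄.
σ₀² = 7.23² = 52.2729, σ² = 0.80² = 0.64; σ² + n·σ₀² = 0.64 + 10·52.2729 = 523.369.
Posterior precision = 1/σ₀² + n/σ² = 1/52.2729 + 10/0.64 = (σ² + n·σ₀²)/(σ₀²σ²) = 523.369/(52.2729·0.64); posterior variance σₙ² = σ₀²σ²/(σ² + n·σ₀²) = 52.2729·0.64/523.369 = 0.063922.
Predictive variance for one new observation = σₙ² + σ² = 52.2729·0.64/523.369 + 0.64 = σ²·(σ₀² + 523.369)/523.369 = 0.64·575.6419/523.369 = 0.703922; SD = √(0.64·575.6419/523.369) = 0.8390.

0.8390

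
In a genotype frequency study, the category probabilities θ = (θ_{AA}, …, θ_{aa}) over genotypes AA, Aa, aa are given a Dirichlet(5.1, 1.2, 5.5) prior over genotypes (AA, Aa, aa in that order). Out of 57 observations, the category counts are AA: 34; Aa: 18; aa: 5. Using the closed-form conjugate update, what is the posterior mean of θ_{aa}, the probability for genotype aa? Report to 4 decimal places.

0.1526

The Dirichlet prior is conjugate to the Multinomial likelihood: each posterior αⱼ = prior αⱼ + observed count nⱼ.
Posterior concentration: (39.1, 19.2, 10.5), total = 68.8.
E[θ_{aa}|data] = α_{aa}/Σα = 10.5/68.8 = 0.1526.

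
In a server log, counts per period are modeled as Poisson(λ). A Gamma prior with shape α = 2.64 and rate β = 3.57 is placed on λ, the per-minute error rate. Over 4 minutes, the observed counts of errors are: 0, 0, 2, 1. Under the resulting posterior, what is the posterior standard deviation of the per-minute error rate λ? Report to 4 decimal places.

0.3137

With a Gamma(shape α, rate β) prior, the Poisson likelihood is conjugate: the posterior is Gamma(α + ΣXᵢ, β + n).
Sum of counts S = 3 over n = 4 minutes.
Posterior: Gamma(α+S, β+n) = Gamma(2.64+3, 3.57+4) = Gamma(5.64, 7.57).
SD = √α/β = √5.64/7.57 = 0.3137.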